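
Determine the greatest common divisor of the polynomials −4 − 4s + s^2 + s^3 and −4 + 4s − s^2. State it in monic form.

Euclidean algorithm in ℚ[s]:
  s^3 + s^2 − 4s − 4 = (−s − 5)(−s^2 + 4s − 4) + (12s − 24)
  −s^2 + 4s − 4 = (−(1/12)s + 1/6)(12s − 24) + (0)
Last nonzero remainder: 12s − 24. Dividing through by 12 gives the monic gcd s − 2.

−2 + s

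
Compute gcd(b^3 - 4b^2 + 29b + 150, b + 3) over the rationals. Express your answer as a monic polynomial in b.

Euclidean algorithm in ℚ[b]:
  b^3 - 4b^2 + 29b + 150 = (b^2 - 7b + 50)(b + 3) + (0)
The last nonzero remainder b + 3 is already monic.

b + 3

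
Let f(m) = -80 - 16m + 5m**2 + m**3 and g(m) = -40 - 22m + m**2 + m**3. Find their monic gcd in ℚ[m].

Euclidean algorithm in ℚ[m]:
  m**3 + 5m**2 - 16m - 80 = (m**3 + m**2 - 22m - 40) + (4m**2 + 6m - 40)
  m**3 + m**2 - 22m - 40 = ((1/4)m - 1/8)(4m**2 + 6m - 40) + (-(45/4)m - 45)
  4m**2 + 6m - 40 = (-(16/45)m + 8/9)(-(45/4)m - 45) + (0)
Last nonzero remainder: -(45/4)m - 45. Dividing through by -45/4 gives the monic gcd m + 4.

4 + m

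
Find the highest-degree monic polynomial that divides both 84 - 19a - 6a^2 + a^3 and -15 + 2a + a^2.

-3 + a

By polynomial division,
  a^3 - 6a^2 - 19a + 84 = (a - 8)(a^2 + 2a - 15) + (12a - 36)
  a^2 + 2a - 15 = ((1/12)a + 5/12)(12a - 36) + (0)
Last nonzero remainder: 12a - 36. Dividing through by 12 gives the monic gcd a - 3.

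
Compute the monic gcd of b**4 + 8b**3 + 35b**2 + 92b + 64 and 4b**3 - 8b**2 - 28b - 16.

b + 1

Apply the Euclidean algorithm:
  b**4 + 8b**3 + 35b**2 + 92b + 64 = ((1/4)b + 5/2)(4b**3 - 8b**2 - 28b - 16) + (62b**2 + 166b + 104)
  4b**3 - 8b**2 - 28b - 16 = ((2/31)b - 290/961)(62b**2 + 166b + 104) + ((14784/961)b + 14784/961)
  62b**2 + 166b + 104 = ((29791/7392)b + 12493/1848)((14784/961)b + 14784/961) + (0)
Last nonzero remainder: (14784/961)b + 14784/961. Dividing through by 14784/961 gives the monic gcd b + 1.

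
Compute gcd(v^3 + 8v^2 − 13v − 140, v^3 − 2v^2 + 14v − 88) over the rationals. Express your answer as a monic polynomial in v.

v − 4

By polynomial division,
  v^3 + 8v^2 − 13v − 140 = (v^3 − 2v^2 + 14v − 88) + (10v^2 − 27v − 52)
  v^3 − 2v^2 + 14v − 88 = ((1/10)v + 7/100)(10v^2 − 27v − 52) + ((2109/100)v − 2109/25)
  10v^2 − 27v − 52 = ((1000/2109)v + 1300/2109)((2109/100)v − 2109/25) + (0)
Last nonzero remainder: (2109/100)v − 2109/25. Dividing through by 2109/100 gives the monic gcd v − 4.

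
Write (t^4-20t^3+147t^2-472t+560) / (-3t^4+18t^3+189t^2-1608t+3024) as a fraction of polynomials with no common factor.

Euclidean algorithm in ℚ[t]:
  t^4-20t^3+147t^2-472t+560 = (-1/3)(-3t^4+18t^3+189t^2-1608t+3024) + (-14t^3+210t^2-1008t+1568)
  -3t^4+18t^3+189t^2-1608t+3024 = ((3/14)t+27/14)(-14t^3+210t^2-1008t+1568) + (0)
Last nonzero remainder: -14t^3+210t^2-1008t+1568. Dividing through by -14 gives the monic gcd t^3-15t^2+72t-112.
Cancel t^3-15t^2+72t-112 from numerator and denominator to get the reduced form.

(-t+5)/(3t+27)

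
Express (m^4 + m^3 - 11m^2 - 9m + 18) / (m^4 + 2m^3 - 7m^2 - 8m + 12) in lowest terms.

Euclidean algorithm in ℚ[m]:
  m^4 + m^3 - 11m^2 - 9m + 18 = (m^4 + 2m^3 - 7m^2 - 8m + 12) + (-m^3 - 4m^2 - m + 6)
  m^4 + 2m^3 - 7m^2 - 8m + 12 = (-m + 2)(-m^3 - 4m^2 - m + 6) + (0)
Last nonzero remainder: -m^3 - 4m^2 - m + 6. Dividing through by -1 gives the monic gcd m^3 + 4m^2 + m - 6.
Cancel m^3 + 4m^2 + m - 6 from numerator and denominator to get the reduced form.

(m - 3)/(m - 2)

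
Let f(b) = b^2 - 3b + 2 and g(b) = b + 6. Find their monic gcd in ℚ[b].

Repeated division with remainder:
  b^2 - 3b + 2 = (b - 9)(b + 6) + (56)
  b + 6 = ((1/56)b + 3/28)(56) + (0)
The last nonzero remainder is the constant 56, so the polynomials are coprime and gcd = 1.

1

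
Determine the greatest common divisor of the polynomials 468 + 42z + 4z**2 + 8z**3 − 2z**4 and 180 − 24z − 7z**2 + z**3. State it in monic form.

−6 + z

Apply the Euclidean algorithm:
  −2z**4 + 8z**3 + 4z**2 + 42z + 468 = (−2z − 6)(z**3 − 7z**2 − 24z + 180) + (−86z**2 + 258z + 1548)
  z**3 − 7z**2 − 24z + 180 = (−(1/86)z + 2/43)(−86z**2 + 258z + 1548) + (−18z + 108)
  −86z**2 + 258z + 1548 = ((43/9)z + 43/3)(−18z + 108) + (0)
Last nonzero remainder: −18z + 108. Dividing through by −18 gives the monic gcd z − 6.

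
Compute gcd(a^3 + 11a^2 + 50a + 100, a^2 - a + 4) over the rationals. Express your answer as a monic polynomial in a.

Euclidean algorithm in ℚ[a]:
  a^3 + 11a^2 + 50a + 100 = (a + 12)(a^2 - a + 4) + (58a + 52)
  a^2 - a + 4 = ((1/58)a - 55/1682)(58a + 52) + (4794/841)
  58a + 52 = ((24389/2397)a + 21866/2397)(4794/841) + (0)
The last nonzero remainder is the constant 4794/841, so the polynomials are coprime and gcd = 1.

1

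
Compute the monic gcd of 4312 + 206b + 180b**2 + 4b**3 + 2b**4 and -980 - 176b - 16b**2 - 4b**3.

49 - b + b**2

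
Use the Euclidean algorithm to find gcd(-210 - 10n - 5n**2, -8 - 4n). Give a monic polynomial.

By polynomial division,
  -5n**2 - 10n - 210 = ((5/4)n)(-4n - 8) + (-210)
  -4n - 8 = ((2/105)n + 4/105)(-210) + (0)
The last nonzero remainder is the constant -210, so the polynomials are coprime and gcd = 1.

1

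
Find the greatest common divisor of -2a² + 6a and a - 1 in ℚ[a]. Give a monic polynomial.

1

By polynomial division,
  -2a² + 6a = (-2a + 4)(a - 1) + (4)
  a - 1 = ((1/4)a - 1/4)(4) + (0)
The last nonzero remainder is the constant 4, so the polynomials are coprime and gcd = 1.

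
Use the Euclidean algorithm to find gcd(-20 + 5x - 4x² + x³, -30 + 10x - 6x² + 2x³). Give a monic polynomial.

Euclidean algorithm in ℚ[x]:
  x³ - 4x² + 5x - 20 = (1/2)(2x³ - 6x² + 10x - 30) + (-x² - 5)
  2x³ - 6x² + 10x - 30 = (-2x + 6)(-x² - 5) + (0)
Last nonzero remainder: -x² - 5. Dividing through by -1 gives the monic gcd x² + 5.

5 + x²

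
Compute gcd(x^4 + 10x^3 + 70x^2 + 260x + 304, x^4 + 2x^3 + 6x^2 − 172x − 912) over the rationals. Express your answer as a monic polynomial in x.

Repeated division with remainder:
  x^4 + 10x^3 + 70x^2 + 260x + 304 = (x^4 + 2x^3 + 6x^2 − 172x − 912) + (8x^3 + 64x^2 + 432x + 1216)
  x^4 + 2x^3 + 6x^2 − 172x − 912 = ((1/8)x − 3/4)(8x^3 + 64x^2 + 432x + 1216) + (0)
Last nonzero remainder: 8x^3 + 64x^2 + 432x + 1216. Dividing through by 8 gives the monic gcd x^3 + 8x^2 + 54x + 152.

x^3 + 8x^2 + 54x + 152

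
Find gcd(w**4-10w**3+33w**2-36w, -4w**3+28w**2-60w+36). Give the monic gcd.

Apply the Euclidean algorithm:
  w**4-10w**3+33w**2-36w = (-(1/4)w+3/4)(-4w**3+28w**2-60w+36) + (-3w**2+18w-27)
  -4w**3+28w**2-60w+36 = ((4/3)w-4/3)(-3w**2+18w-27) + (0)
Last nonzero remainder: -3w**2+18w-27. Dividing through by -3 gives the monic gcd w**2-6w+9.

w**2-6w+9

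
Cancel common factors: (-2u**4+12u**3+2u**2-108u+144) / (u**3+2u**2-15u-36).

(-2u**2+10u-12)/(u+3)

Repeated division with remainder:
  -2u**4+12u**3+2u**2-108u+144 = (-2u+16)(u**3+2u**2-15u-36) + (-60u**2+60u+720)
  u**3+2u**2-15u-36 = (-(1/60)u-1/20)(-60u**2+60u+720) + (0)
Last nonzero remainder: -60u**2+60u+720. Dividing through by -60 gives the monic gcd u**2-u-12.
Cancel u**2-u-12 from numerator and denominator to get the reduced form.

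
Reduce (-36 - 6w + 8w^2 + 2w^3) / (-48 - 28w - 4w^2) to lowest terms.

(6 - w - w^2)/(8 + 2w)

Repeated division with remainder:
  2w^3 + 8w^2 - 6w - 36 = (-(1/2)w + 3/2)(-4w^2 - 28w - 48) + (12w + 36)
  -4w^2 - 28w - 48 = (-(1/3)w - 4/3)(12w + 36) + (0)
Last nonzero remainder: 12w + 36. Dividing through by 12 gives the monic gcd w + 3.
Cancel w + 3 from numerator and denominator to get the reduced form.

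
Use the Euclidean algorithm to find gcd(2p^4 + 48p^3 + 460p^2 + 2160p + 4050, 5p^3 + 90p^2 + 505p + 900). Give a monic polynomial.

Apply the Euclidean algorithm:
  2p^4 + 48p^3 + 460p^2 + 2160p + 4050 = ((2/5)p + 12/5)(5p^3 + 90p^2 + 505p + 900) + (42p^2 + 588p + 1890)
  5p^3 + 90p^2 + 505p + 900 = ((5/42)p + 10/21)(42p^2 + 588p + 1890) + (0)
Last nonzero remainder: 42p^2 + 588p + 1890. Dividing through by 42 gives the monic gcd p^2 + 14p + 45.

p^2 + 14p + 45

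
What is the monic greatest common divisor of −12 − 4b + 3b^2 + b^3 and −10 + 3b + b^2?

By polynomial division,
  b^3 + 3b^2 − 4b − 12 = (b)(b^2 + 3b − 10) + (6b − 12)
  b^2 + 3b − 10 = ((1/6)b + 5/6)(6b − 12) + (0)
Last nonzero remainder: 6b − 12. Dividing through by 6 gives the monic gcd b − 2.

−2 + b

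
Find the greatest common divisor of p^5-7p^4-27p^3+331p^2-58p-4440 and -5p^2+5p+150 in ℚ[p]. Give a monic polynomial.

p^2-p-30

Repeated division with remainder:
  p^5-7p^4-27p^3+331p^2-58p-4440 = (-(1/5)p^3+(6/5)p^2+(3/5)p-148/5)(-5p^2+5p+150) + (0)
Last nonzero remainder: -5p^2+5p+150. Dividing through by -5 gives the monic gcd p^2-p-30.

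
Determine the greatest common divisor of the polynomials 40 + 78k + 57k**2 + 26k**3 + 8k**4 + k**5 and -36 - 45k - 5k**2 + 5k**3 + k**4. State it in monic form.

Apply the Euclidean algorithm:
  k**5 + 8k**4 + 26k**3 + 57k**2 + 78k + 40 = (k + 3)(k**4 + 5k**3 - 5k**2 - 45k - 36) + (16k**3 + 117k**2 + 249k + 148)
  k**4 + 5k**3 - 5k**2 - 45k - 36 = ((1/16)k - 37/256)(16k**3 + 117k**2 + 249k + 148) + (-(935/256)k**2 - (4675/256)k - 935/64)
  16k**3 + 117k**2 + 249k + 148 = (-(4096/935)k - 9472/935)(-(935/256)k**2 - (4675/256)k - 935/64) + (0)
Last nonzero remainder: -(935/256)k**2 - (4675/256)k - 935/64. Dividing through by -935/256 gives the monic gcd k**2 + 5k + 4.

4 + 5k + k**2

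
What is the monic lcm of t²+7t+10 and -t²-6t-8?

Repeated division with remainder:
  t²+7t+10 = (-1)(-t²-6t-8) + (t+2)
  -t²-6t-8 = (-t-4)(t+2) + (0)
The last nonzero remainder t+2 is already monic.
Then lcm(f, g) = f·g / gcd(f, g); expanding and making the result monic gives the answer.

t³+11t²+38t+40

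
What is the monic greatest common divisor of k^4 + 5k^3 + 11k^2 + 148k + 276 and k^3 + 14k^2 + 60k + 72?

k^2 + 8k + 12

Repeated division with remainder:
  k^4 + 5k^3 + 11k^2 + 148k + 276 = (k - 9)(k^3 + 14k^2 + 60k + 72) + (77k^2 + 616k + 924)
  k^3 + 14k^2 + 60k + 72 = ((1/77)k + 6/77)(77k^2 + 616k + 924) + (0)
Last nonzero remainder: 77k^2 + 616k + 924. Dividing through by 77 gives the monic gcd k^2 + 8k + 12.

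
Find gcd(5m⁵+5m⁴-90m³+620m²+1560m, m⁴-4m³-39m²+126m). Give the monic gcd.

m²+6m

Apply the Euclidean algorithm:
  5m⁵+5m⁴-90m³+620m²+1560m = (5m+25)(m⁴-4m³-39m²+126m) + (205m³+965m²-1590m)
  m⁴-4m³-39m²+126m = ((1/205)m-357/8405)(205m³+965m²-1590m) + ((16380/1681)m²+(98280/1681)m)
  205m³+965m²-1590m = ((68921/3276)m-89093/3276)((16380/1681)m²+(98280/1681)m) + (0)
Last nonzero remainder: (16380/1681)m²+(98280/1681)m. Dividing through by 16380/1681 gives the monic gcd m²+6m.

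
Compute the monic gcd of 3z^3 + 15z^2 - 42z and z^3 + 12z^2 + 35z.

z^2 + 7z

Apply the Euclidean algorithm:
  3z^3 + 15z^2 - 42z = (3)(z^3 + 12z^2 + 35z) + (-21z^2 - 147z)
  z^3 + 12z^2 + 35z = (-(1/21)z - 5/21)(-21z^2 - 147z) + (0)
Last nonzero remainder: -21z^2 - 147z. Dividing through by -21 gives the monic gcd z^2 + 7z.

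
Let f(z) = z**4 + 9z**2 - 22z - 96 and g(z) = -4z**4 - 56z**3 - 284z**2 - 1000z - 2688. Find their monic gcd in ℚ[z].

By polynomial division,
  z**4 + 9z**2 - 22z - 96 = (-1/4)(-4z**4 - 56z**3 - 284z**2 - 1000z - 2688) + (-14z**3 - 62z**2 - 272z - 768)
  -4z**4 - 56z**3 - 284z**2 - 1000z - 2688 = ((2/7)z + 134/49)(-14z**3 - 62z**2 - 272z - 768) + (-(1800/49)z**2 - (1800/49)z - 28800/49)
  -14z**3 - 62z**2 - 272z - 768 = ((343/900)z + 98/75)(-(1800/49)z**2 - (1800/49)z - 28800/49) + (0)
Last nonzero remainder: -(1800/49)z**2 - (1800/49)z - 28800/49. Dividing through by -1800/49 gives the monic gcd z**2 + z + 16.

z**2 + z + 16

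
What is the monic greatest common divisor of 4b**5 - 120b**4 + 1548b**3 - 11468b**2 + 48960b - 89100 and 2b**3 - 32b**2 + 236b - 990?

Apply the Euclidean algorithm:
  4b**5 - 120b**4 + 1548b**3 - 11468b**2 + 48960b - 89100 = (2b**2 - 28b + 90)(2b**3 - 32b**2 + 236b - 990) + (0)
Last nonzero remainder: 2b**3 - 32b**2 + 236b - 990. Dividing through by 2 gives the monic gcd b**3 - 16b**2 + 118b - 495.

b**3 - 16b**2 + 118b - 495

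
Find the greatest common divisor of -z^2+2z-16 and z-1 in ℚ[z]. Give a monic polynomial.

By polynomial division,
  -z^2+2z-16 = (-z+1)(z-1) + (-15)
  z-1 = (-(1/15)z+1/15)(-15) + (0)
The last nonzero remainder is the constant -15, so the polynomials are coprime and gcd = 1.

1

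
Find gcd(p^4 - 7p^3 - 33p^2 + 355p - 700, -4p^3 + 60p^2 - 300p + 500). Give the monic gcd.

By polynomial division,
  p^4 - 7p^3 - 33p^2 + 355p - 700 = (-(1/4)p - 2)(-4p^3 + 60p^2 - 300p + 500) + (12p^2 - 120p + 300)
  -4p^3 + 60p^2 - 300p + 500 = (-(1/3)p + 5/3)(12p^2 - 120p + 300) + (0)
Last nonzero remainder: 12p^2 - 120p + 300. Dividing through by 12 gives the monic gcd p^2 - 10p + 25.

p^2 - 10p + 25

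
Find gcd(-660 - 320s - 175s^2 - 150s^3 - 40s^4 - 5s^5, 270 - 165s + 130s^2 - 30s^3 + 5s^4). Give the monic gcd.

Repeated division with remainder:
  -5s^5 - 40s^4 - 150s^3 - 175s^2 - 320s - 660 = (-s - 14)(5s^4 - 30s^3 + 130s^2 - 165s + 270) + (-440s^3 + 1480s^2 - 2360s + 3120)
  5s^4 - 30s^3 + 130s^2 - 165s + 270 = (-(1/88)s + 29/968)(-440s^3 + 1480s^2 - 2360s + 3120) + ((7120/121)s^2 - (7120/121)s + 21360/121)
  -440s^3 + 1480s^2 - 2360s + 3120 = (-(1331/178)s + 1573/89)((7120/121)s^2 - (7120/121)s + 21360/121) + (0)
Last nonzero remainder: (7120/121)s^2 - (7120/121)s + 21360/121. Dividing through by 7120/121 gives the monic gcd s^2 - s + 3.

3 - s + s^2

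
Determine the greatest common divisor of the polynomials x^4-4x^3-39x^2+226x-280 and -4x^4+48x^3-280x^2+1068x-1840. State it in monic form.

x^2-9x+20

Repeated division with remainder:
  x^4-4x^3-39x^2+226x-280 = (-1/4)(-4x^4+48x^3-280x^2+1068x-1840) + (8x^3-109x^2+493x-740)
  -4x^4+48x^3-280x^2+1068x-1840 = (-(1/2)x-13/16)(8x^3-109x^2+493x-740) + (-(1953/16)x^2+(17577/16)x-9765/4)
  8x^3-109x^2+493x-740 = (-(128/1953)x+592/1953)(-(1953/16)x^2+(17577/16)x-9765/4) + (0)
Last nonzero remainder: -(1953/16)x^2+(17577/16)x-9765/4. Dividing through by -1953/16 gives the monic gcd x^2-9x+20.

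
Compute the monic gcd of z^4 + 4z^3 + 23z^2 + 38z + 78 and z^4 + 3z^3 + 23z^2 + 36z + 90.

z^2 + 2z + 6

Euclidean algorithm in ℚ[z]:
  z^4 + 4z^3 + 23z^2 + 38z + 78 = (z^4 + 3z^3 + 23z^2 + 36z + 90) + (z^3 + 2z - 12)
  z^4 + 3z^3 + 23z^2 + 36z + 90 = (z + 3)(z^3 + 2z - 12) + (21z^2 + 42z + 126)
  z^3 + 2z - 12 = ((1/21)z - 2/21)(21z^2 + 42z + 126) + (0)
Last nonzero remainder: 21z^2 + 42z + 126. Dividing through by 21 gives the monic gcd z^2 + 2z + 6.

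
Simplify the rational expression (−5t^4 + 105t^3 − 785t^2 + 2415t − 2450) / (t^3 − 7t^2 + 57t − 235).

(−5t^3 + 80t^2 − 385t + 490)/(t^2 − 2t + 47)

Apply the Euclidean algorithm:
  −5t^4 + 105t^3 − 785t^2 + 2415t − 2450 = (−5t + 70)(t^3 − 7t^2 + 57t − 235) + (−10t^2 − 2750t + 14000)
  t^3 − 7t^2 + 57t − 235 = (−(1/10)t + 141/5)(−10t^2 − 2750t + 14000) + (79007t − 395035)
  −10t^2 − 2750t + 14000 = (−(10/79007)t − 2800/79007)(79007t − 395035) + (0)
Last nonzero remainder: 79007t − 395035. Dividing through by 79007 gives the monic gcd t − 5.
Cancel t − 5 from numerator and denominator to get the reduced form.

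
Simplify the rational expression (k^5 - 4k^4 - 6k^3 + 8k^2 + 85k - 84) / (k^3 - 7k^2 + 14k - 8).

By polynomial division,
  k^5 - 4k^4 - 6k^3 + 8k^2 + 85k - 84 = (k^2 + 3k + 1)(k^3 - 7k^2 + 14k - 8) + (-19k^2 + 95k - 76)
  k^3 - 7k^2 + 14k - 8 = (-(1/19)k + 2/19)(-19k^2 + 95k - 76) + (0)
Last nonzero remainder: -19k^2 + 95k - 76. Dividing through by -19 gives the monic gcd k^2 - 5k + 4.
Cancel k^2 - 5k + 4 from numerator and denominator to get the reduced form.

(k^3 + k^2 - 5k - 21)/(k - 2)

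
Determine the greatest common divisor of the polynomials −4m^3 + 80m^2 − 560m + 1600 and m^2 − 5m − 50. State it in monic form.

m − 10

Euclidean algorithm in ℚ[m]:
  −4m^3 + 80m^2 − 560m + 1600 = (−4m + 60)(m^2 − 5m − 50) + (−460m + 4600)
  m^2 − 5m − 50 = (−(1/460)m − 1/92)(−460m + 4600) + (0)
Last nonzero remainder: −460m + 4600. Dividing through by −460 gives the monic gcd m − 10.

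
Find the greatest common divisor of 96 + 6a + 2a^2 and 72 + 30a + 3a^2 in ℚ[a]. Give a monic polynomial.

1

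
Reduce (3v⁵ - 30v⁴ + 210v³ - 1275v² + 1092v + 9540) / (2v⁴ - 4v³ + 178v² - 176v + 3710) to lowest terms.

(3v³ - 27v² + 24v + 180)/(2v² - 2v + 70)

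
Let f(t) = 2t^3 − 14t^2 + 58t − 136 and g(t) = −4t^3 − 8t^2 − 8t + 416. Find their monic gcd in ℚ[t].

t − 4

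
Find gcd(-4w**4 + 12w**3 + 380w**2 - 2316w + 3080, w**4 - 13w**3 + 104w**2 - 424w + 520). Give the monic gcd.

w**2 - 7w + 10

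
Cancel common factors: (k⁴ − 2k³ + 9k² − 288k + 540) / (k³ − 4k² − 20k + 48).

(k² + 6k + 45)/(k + 4)

Euclidean algorithm in ℚ[k]:
  k⁴ − 2k³ + 9k² − 288k + 540 = (k + 2)(k³ − 4k² − 20k + 48) + (37k² − 296k + 444)
  k³ − 4k² − 20k + 48 = ((1/37)k + 4/37)(37k² − 296k + 444) + (0)
Last nonzero remainder: 37k² − 296k + 444. Dividing through by 37 gives the monic gcd k² − 8k + 12.
Cancel k² − 8k + 12 from numerator and denominator to get the reduced form.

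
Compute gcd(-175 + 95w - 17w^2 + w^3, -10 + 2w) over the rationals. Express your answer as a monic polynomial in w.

Euclidean algorithm in ℚ[w]:
  w^3 - 17w^2 + 95w - 175 = ((1/2)w^2 - 6w + 35/2)(2w - 10) + (0)
Last nonzero remainder: 2w - 10. Dividing through by 2 gives the monic gcd w - 5.

-5 + w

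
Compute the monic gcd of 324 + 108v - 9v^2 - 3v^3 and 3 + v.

Repeated division with remainder:
  -3v^3 - 9v^2 + 108v + 324 = (-3v^2 + 108)(v + 3) + (0)
The last nonzero remainder v + 3 is already monic.

3 + v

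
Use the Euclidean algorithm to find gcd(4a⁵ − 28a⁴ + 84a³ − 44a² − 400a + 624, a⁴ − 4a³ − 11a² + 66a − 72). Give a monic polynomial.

a² − 5a + 6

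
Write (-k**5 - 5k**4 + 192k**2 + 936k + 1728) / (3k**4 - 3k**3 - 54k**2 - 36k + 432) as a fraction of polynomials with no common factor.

By polynomial division,
  -k**5 - 5k**4 + 192k**2 + 936k + 1728 = (-(1/3)k - 2)(3k**4 - 3k**3 - 54k**2 - 36k + 432) + (-24k**3 + 72k**2 + 1008k + 2592)
  3k**4 - 3k**3 - 54k**2 - 36k + 432 = (-(1/8)k - 1/4)(-24k**3 + 72k**2 + 1008k + 2592) + (90k**2 + 540k + 1080)
  -24k**3 + 72k**2 + 1008k + 2592 = (-(4/15)k + 12/5)(90k**2 + 540k + 1080) + (0)
Last nonzero remainder: 90k**2 + 540k + 1080. Dividing through by 90 gives the monic gcd k**2 + 6k + 12.
Cancel k**2 + 6k + 12 from numerator and denominator to get the reduced form.

(-k**3 + k**2 + 6k + 144)/(3k**2 - 21k + 36)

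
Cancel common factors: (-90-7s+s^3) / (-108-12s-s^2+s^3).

Apply the Euclidean algorithm:
  s^3-7s-90 = (s^3-s^2-12s-108) + (s^2+5s+18)
  s^3-s^2-12s-108 = (s-6)(s^2+5s+18) + (0)
The last nonzero remainder s^2+5s+18 is already monic.
Cancel s^2+5s+18 from numerator and denominator to get the reduced form.

(-5+s)/(-6+s)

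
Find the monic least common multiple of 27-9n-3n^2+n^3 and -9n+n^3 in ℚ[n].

Apply the Euclidean algorithm:
  n^3-3n^2-9n+27 = (n^3-9n) + (-3n^2+27)
  n^3-9n = (-(1/3)n)(-3n^2+27) + (0)
Last nonzero remainder: -3n^2+27. Dividing through by -3 gives the monic gcd n^2-9.
Then lcm(f, g) = f·g / gcd(f, g); expanding and making the result monic gives the answer.

27n-9n^2-3n^3+n^4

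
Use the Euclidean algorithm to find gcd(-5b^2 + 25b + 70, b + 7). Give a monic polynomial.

By polynomial division,
  -5b^2 + 25b + 70 = (-5b + 60)(b + 7) + (-350)
  b + 7 = (-(1/350)b - 1/50)(-350) + (0)
The last nonzero remainder is the constant -350, so the polynomials are coprime and gcd = 1.

1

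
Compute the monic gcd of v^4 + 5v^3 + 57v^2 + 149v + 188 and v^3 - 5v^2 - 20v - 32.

v^2 + 3v + 4

Repeated division with remainder:
  v^4 + 5v^3 + 57v^2 + 149v + 188 = (v + 10)(v^3 - 5v^2 - 20v - 32) + (127v^2 + 381v + 508)
  v^3 - 5v^2 - 20v - 32 = ((1/127)v - 8/127)(127v^2 + 381v + 508) + (0)
Last nonzero remainder: 127v^2 + 381v + 508. Dividing through by 127 gives the monic gcd v^2 + 3v + 4.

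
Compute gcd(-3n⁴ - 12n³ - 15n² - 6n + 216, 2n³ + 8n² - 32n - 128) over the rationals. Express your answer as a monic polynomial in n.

Repeated division with remainder:
  -3n⁴ - 12n³ - 15n² - 6n + 216 = (-(3/2)n)(2n³ + 8n² - 32n - 128) + (-63n² - 198n + 216)
  2n³ + 8n² - 32n - 128 = (-(2/63)n - 4/147)(-63n² - 198n + 216) + (-(1496/49)n - 5984/49)
  -63n² - 198n + 216 = ((3087/1496)n - 1323/748)(-(1496/49)n - 5984/49) + (0)
Last nonzero remainder: -(1496/49)n - 5984/49. Dividing through by -1496/49 gives the monic gcd n + 4.

n + 4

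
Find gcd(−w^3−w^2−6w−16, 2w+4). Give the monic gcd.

By polynomial division,
  −w^3−w^2−6w−16 = (−(1/2)w^2+(1/2)w−4)(2w+4) + (0)
Last nonzero remainder: 2w+4. Dividing through by 2 gives the monic gcd w+2.

w+2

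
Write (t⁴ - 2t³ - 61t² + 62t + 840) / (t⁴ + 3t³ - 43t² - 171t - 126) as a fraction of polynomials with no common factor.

Euclidean algorithm in ℚ[t]:
  t⁴ - 2t³ - 61t² + 62t + 840 = (t⁴ + 3t³ - 43t² - 171t - 126) + (-5t³ - 18t² + 233t + 966)
  t⁴ + 3t³ - 43t² - 171t - 126 = (-(1/5)t + 3/25)(-5t³ - 18t² + 233t + 966) + ((144/25)t² - (144/25)t - 6048/25)
  -5t³ - 18t² + 233t + 966 = (-(125/144)t - 575/144)((144/25)t² - (144/25)t - 6048/25) + (0)
Last nonzero remainder: (144/25)t² - (144/25)t - 6048/25. Dividing through by 144/25 gives the monic gcd t² - t - 42.
Cancel t² - t - 42 from numerator and denominator to get the reduced form.

(t² - t - 20)/(t² + 4t + 3)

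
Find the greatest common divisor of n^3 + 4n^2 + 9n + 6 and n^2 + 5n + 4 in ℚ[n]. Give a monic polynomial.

n + 1

By polynomial division,
  n^3 + 4n^2 + 9n + 6 = (n - 1)(n^2 + 5n + 4) + (10n + 10)
  n^2 + 5n + 4 = ((1/10)n + 2/5)(10n + 10) + (0)
Last nonzero remainder: 10n + 10. Dividing through by 10 gives the monic gcd n + 1.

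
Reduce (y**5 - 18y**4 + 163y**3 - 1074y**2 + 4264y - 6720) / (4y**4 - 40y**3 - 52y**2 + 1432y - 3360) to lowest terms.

(y**2 - 2y + 48)/(4y + 24)

Euclidean algorithm in ℚ[y]:
  y**5 - 18y**4 + 163y**3 - 1074y**2 + 4264y - 6720 = ((1/4)y - 2)(4y**4 - 40y**3 - 52y**2 + 1432y - 3360) + (96y**3 - 1536y**2 + 7968y - 13440)
  4y**4 - 40y**3 - 52y**2 + 1432y - 3360 = ((1/24)y + 1/4)(96y**3 - 1536y**2 + 7968y - 13440) + (0)
Last nonzero remainder: 96y**3 - 1536y**2 + 7968y - 13440. Dividing through by 96 gives the monic gcd y**3 - 16y**2 + 83y - 140.
Cancel y**3 - 16y**2 + 83y - 140 from numerator and denominator to get the reduced form.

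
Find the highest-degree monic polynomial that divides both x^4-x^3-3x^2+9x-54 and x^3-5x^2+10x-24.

Apply the Euclidean algorithm:
  x^4-x^3-3x^2+9x-54 = (x+4)(x^3-5x^2+10x-24) + (7x^2-7x+42)
  x^3-5x^2+10x-24 = ((1/7)x-4/7)(7x^2-7x+42) + (0)
Last nonzero remainder: 7x^2-7x+42. Dividing through by 7 gives the monic gcd x^2-x+6.

x^2-x+6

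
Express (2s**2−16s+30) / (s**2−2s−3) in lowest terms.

(2s−10)/(s+1)

Repeated division with remainder:
  2s**2−16s+30 = (2)(s**2−2s−3) + (−12s+36)
  s**2−2s−3 = (−(1/12)s−1/12)(−12s+36) + (0)
Last nonzero remainder: −12s+36. Dividing through by −12 gives the monic gcd s−3.
Cancel s−3 from numerator and denominator to get the reduced form.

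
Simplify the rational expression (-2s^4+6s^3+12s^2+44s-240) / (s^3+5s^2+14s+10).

(-2s^2+14s-24)/(s+1)

Euclidean algorithm in ℚ[s]:
  -2s^4+6s^3+12s^2+44s-240 = (-2s+16)(s^3+5s^2+14s+10) + (-40s^2-160s-400)
  s^3+5s^2+14s+10 = (-(1/40)s-1/40)(-40s^2-160s-400) + (0)
Last nonzero remainder: -40s^2-160s-400. Dividing through by -40 gives the monic gcd s^2+4s+10.
Cancel s^2+4s+10 from numerator and denominator to get the reduced form.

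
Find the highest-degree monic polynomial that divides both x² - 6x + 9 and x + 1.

1

Repeated division with remainder:
  x² - 6x + 9 = (x - 7)(x + 1) + (16)
  x + 1 = ((1/16)x + 1/16)(16) + (0)
The last nonzero remainder is the constant 16, so the polynomials are coprime and gcd = 1.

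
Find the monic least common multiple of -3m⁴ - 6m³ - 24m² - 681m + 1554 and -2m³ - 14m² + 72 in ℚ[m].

By polynomial division,
  -3m⁴ - 6m³ - 24m² - 681m + 1554 = ((3/2)m - 15/2)(-2m³ - 14m² + 72) + (-129m² - 789m + 2094)
  -2m³ - 14m² + 72 = ((2/129)m + 76/5547)(-129m² - 789m + 2094) + (-(40040/1849)m + 80080/1849)
  -129m² - 789m + 2094 = ((238521/40040)m + 1935903/40040)(-(40040/1849)m + 80080/1849) + (0)
Last nonzero remainder: -(40040/1849)m + 80080/1849. Dividing through by -40040/1849 gives the monic gcd m - 2.
Then lcm(f, g) = f·g / gcd(f, g); expanding and making the result monic gives the answer.

m⁶ + 11m⁵ + 44m⁴ + 335m³ + 1669m² - 576m - 9324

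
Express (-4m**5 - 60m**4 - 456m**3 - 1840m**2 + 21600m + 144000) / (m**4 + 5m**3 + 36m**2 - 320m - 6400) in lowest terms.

(-4m**3 - 40m**2 + 144m + 1440)/(m**2 - 64)

Euclidean algorithm in ℚ[m]:
  -4m**5 - 60m**4 - 456m**3 - 1840m**2 + 21600m + 144000 = (-4m - 40)(m**4 + 5m**3 + 36m**2 - 320m - 6400) + (-112m**3 - 1680m**2 - 16800m - 112000)
  m**4 + 5m**3 + 36m**2 - 320m - 6400 = (-(1/112)m + 5/56)(-112m**3 - 1680m**2 - 16800m - 112000) + (36m**2 + 180m + 3600)
  -112m**3 - 1680m**2 - 16800m - 112000 = (-(28/9)m - 280/9)(36m**2 + 180m + 3600) + (0)
Last nonzero remainder: 36m**2 + 180m + 3600. Dividing through by 36 gives the monic gcd m**2 + 5m + 100.
Cancel m**2 + 5m + 100 from numerator and denominator to get the reduced form.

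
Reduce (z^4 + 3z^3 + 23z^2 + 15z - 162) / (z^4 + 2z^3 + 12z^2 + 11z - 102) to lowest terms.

Apply the Euclidean algorithm:
  z^4 + 3z^3 + 23z^2 + 15z - 162 = (z^4 + 2z^3 + 12z^2 + 11z - 102) + (z^3 + 11z^2 + 4z - 60)
  z^4 + 2z^3 + 12z^2 + 11z - 102 = (z - 9)(z^3 + 11z^2 + 4z - 60) + (107z^2 + 107z - 642)
  z^3 + 11z^2 + 4z - 60 = ((1/107)z + 10/107)(107z^2 + 107z - 642) + (0)
Last nonzero remainder: 107z^2 + 107z - 642. Dividing through by 107 gives the monic gcd z^2 + z - 6.
Cancel z^2 + z - 6 from numerator and denominator to get the reduced form.

(z^2 + 2z + 27)/(z^2 + z + 17)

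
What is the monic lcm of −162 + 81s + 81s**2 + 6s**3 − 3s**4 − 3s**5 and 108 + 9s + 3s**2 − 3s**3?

−216 + 162s + 81s**2 − 19s**3 − 6s**4 − 3s**5 + s**6

Apply the Euclidean algorithm:
  −3s**5 − 3s**4 + 6s**3 + 81s**2 + 81s − 162 = (s**2 + 2s + 3)(−3s**3 + 3s**2 + 9s + 108) + (−54s**2 − 162s − 486)
  −3s**3 + 3s**2 + 9s + 108 = ((1/18)s − 2/9)(−54s**2 − 162s − 486) + (0)
Last nonzero remainder: −54s**2 − 162s − 486. Dividing through by −54 gives the monic gcd s**2 + 3s + 9.
Then lcm(f, g) = f·g / gcd(f, g); expanding and making the result monic gives the answer.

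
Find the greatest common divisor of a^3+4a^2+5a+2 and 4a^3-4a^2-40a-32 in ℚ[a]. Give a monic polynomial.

a^2+3a+2

Repeated division with remainder:
  a^3+4a^2+5a+2 = (1/4)(4a^3-4a^2-40a-32) + (5a^2+15a+10)
  4a^3-4a^2-40a-32 = ((4/5)a-16/5)(5a^2+15a+10) + (0)
Last nonzero remainder: 5a^2+15a+10. Dividing through by 5 gives the monic gcd a^2+3a+2.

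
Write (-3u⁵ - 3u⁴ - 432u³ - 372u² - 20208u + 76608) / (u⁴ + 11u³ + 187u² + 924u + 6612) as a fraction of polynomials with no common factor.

(-3u³ + 21u² - 372u + 1008)/(u² + 3u + 87)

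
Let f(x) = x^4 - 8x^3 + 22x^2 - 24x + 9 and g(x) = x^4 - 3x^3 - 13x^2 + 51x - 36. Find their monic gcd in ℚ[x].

x^3 - 7x^2 + 15x - 9

By polynomial division,
  x^4 - 8x^3 + 22x^2 - 24x + 9 = (x^4 - 3x^3 - 13x^2 + 51x - 36) + (-5x^3 + 35x^2 - 75x + 45)
  x^4 - 3x^3 - 13x^2 + 51x - 36 = (-(1/5)x - 4/5)(-5x^3 + 35x^2 - 75x + 45) + (0)
Last nonzero remainder: -5x^3 + 35x^2 - 75x + 45. Dividing through by -5 gives the monic gcd x^3 - 7x^2 + 15x - 9.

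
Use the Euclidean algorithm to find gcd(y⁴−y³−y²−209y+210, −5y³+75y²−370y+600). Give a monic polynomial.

y−6

Euclidean algorithm in ℚ[y]:
  y⁴−y³−y²−209y+210 = (−(1/5)y−14/5)(−5y³+75y²−370y+600) + (135y²−1125y+1890)
  −5y³+75y²−370y+600 = (−(1/27)y+20/81)(135y²−1125y+1890) + (−(200/9)y+400/3)
  135y²−1125y+1890 = (−(243/40)y+567/40)(−(200/9)y+400/3) + (0)
Last nonzero remainder: −(200/9)y+400/3. Dividing through by −200/9 gives the monic gcd y−6.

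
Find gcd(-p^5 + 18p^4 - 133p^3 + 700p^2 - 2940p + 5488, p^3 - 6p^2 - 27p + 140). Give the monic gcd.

Euclidean algorithm in ℚ[p]:
  -p^5 + 18p^4 - 133p^3 + 700p^2 - 2940p + 5488 = (-p^2 + 12p - 88)(p^3 - 6p^2 - 27p + 140) + (636p^2 - 6996p + 17808)
  p^3 - 6p^2 - 27p + 140 = ((1/636)p + 5/636)(636p^2 - 6996p + 17808) + (0)
Last nonzero remainder: 636p^2 - 6996p + 17808. Dividing through by 636 gives the monic gcd p^2 - 11p + 28.

p^2 - 11p + 28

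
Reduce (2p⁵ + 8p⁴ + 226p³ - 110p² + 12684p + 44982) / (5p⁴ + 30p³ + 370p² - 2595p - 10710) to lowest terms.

(2p² - 16p + 126)/(5p - 30)

Euclidean algorithm in ℚ[p]:
  2p⁵ + 8p⁴ + 226p³ - 110p² + 12684p + 44982 = ((2/5)p - 4/5)(5p⁴ + 30p³ + 370p² - 2595p - 10710) + (102p³ + 1224p² + 14892p + 36414)
  5p⁴ + 30p³ + 370p² - 2595p - 10710 = ((5/102)p - 5/17)(102p³ + 1224p² + 14892p + 36414) + (0)
Last nonzero remainder: 102p³ + 1224p² + 14892p + 36414. Dividing through by 102 gives the monic gcd p³ + 12p² + 146p + 357.
Cancel p³ + 12p² + 146p + 357 from numerator and denominator to get the reduced form.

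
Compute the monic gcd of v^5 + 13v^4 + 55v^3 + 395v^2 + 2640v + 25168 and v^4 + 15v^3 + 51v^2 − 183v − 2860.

Apply the Euclidean algorithm:
  v^5 + 13v^4 + 55v^3 + 395v^2 + 2640v + 25168 = (v − 2)(v^4 + 15v^3 + 51v^2 − 183v − 2860) + (34v^3 + 680v^2 + 5134v + 19448)
  v^4 + 15v^3 + 51v^2 − 183v − 2860 = ((1/34)v − 5/34)(34v^3 + 680v^2 + 5134v + 19448) + (0)
Last nonzero remainder: 34v^3 + 680v^2 + 5134v + 19448. Dividing through by 34 gives the monic gcd v^3 + 20v^2 + 151v + 572.

v^3 + 20v^2 + 151v + 572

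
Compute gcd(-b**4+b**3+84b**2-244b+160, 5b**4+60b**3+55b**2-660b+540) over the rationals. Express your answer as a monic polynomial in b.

Euclidean algorithm in ℚ[b]:
  -b**4+b**3+84b**2-244b+160 = (-1/5)(5b**4+60b**3+55b**2-660b+540) + (13b**3+95b**2-376b+268)
  5b**4+60b**3+55b**2-660b+540 = ((5/13)b+305/169)(13b**3+95b**2-376b+268) + ((4760/169)b**2-(14280/169)b+9520/169)
  13b**3+95b**2-376b+268 = ((2197/4760)b+11323/2380)((4760/169)b**2-(14280/169)b+9520/169) + (0)
Last nonzero remainder: (4760/169)b**2-(14280/169)b+9520/169. Dividing through by 4760/169 gives the monic gcd b**2-3b+2.

b**2-3b+2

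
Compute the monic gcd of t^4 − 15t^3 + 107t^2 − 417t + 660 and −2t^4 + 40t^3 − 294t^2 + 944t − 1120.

t^2 − 9t + 20

Euclidean algorithm in ℚ[t]:
  t^4 − 15t^3 + 107t^2 − 417t + 660 = (−1/2)(−2t^4 + 40t^3 − 294t^2 + 944t − 1120) + (5t^3 − 40t^2 + 55t + 100)
  −2t^4 + 40t^3 − 294t^2 + 944t − 1120 = (−(2/5)t + 24/5)(5t^3 − 40t^2 + 55t + 100) + (−80t^2 + 720t − 1600)
  5t^3 − 40t^2 + 55t + 100 = (−(1/16)t − 1/16)(−80t^2 + 720t − 1600) + (0)
Last nonzero remainder: −80t^2 + 720t − 1600. Dividing through by −80 gives the monic gcd t^2 − 9t + 20.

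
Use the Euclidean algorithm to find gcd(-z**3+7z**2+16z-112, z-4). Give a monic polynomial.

z-4

Euclidean algorithm in ℚ[z]:
  -z**3+7z**2+16z-112 = (-z**2+3z+28)(z-4) + (0)
The last nonzero remainder z-4 is already monic.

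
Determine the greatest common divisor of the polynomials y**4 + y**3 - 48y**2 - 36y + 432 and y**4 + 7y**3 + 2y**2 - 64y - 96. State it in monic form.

Repeated division with remainder:
  y**4 + y**3 - 48y**2 - 36y + 432 = (y**4 + 7y**3 + 2y**2 - 64y - 96) + (-6y**3 - 50y**2 + 28y + 528)
  y**4 + 7y**3 + 2y**2 - 64y - 96 = (-(1/6)y + 2/9)(-6y**3 - 50y**2 + 28y + 528) + ((160/9)y**2 + (160/9)y - 640/3)
  -6y**3 - 50y**2 + 28y + 528 = (-(27/80)y - 99/40)((160/9)y**2 + (160/9)y - 640/3) + (0)
Last nonzero remainder: (160/9)y**2 + (160/9)y - 640/3. Dividing through by 160/9 gives the monic gcd y**2 + y - 12.

y**2 + y - 12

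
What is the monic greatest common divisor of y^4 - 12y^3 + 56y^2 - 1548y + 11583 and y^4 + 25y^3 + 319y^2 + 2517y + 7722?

By polynomial division,
  y^4 - 12y^3 + 56y^2 - 1548y + 11583 = (y^4 + 25y^3 + 319y^2 + 2517y + 7722) + (-37y^3 - 263y^2 - 4065y + 3861)
  y^4 + 25y^3 + 319y^2 + 2517y + 7722 = (-(1/37)y - 662/1369)(-37y^3 - 263y^2 - 4065y + 3861) + ((112200/1369)y^2 + (897600/1369)y + 13127400/1369)
  -37y^3 - 263y^2 - 4065y + 3861 = (-(50653/112200)y + 1369/3400)((112200/1369)y^2 + (897600/1369)y + 13127400/1369) + (0)
Last nonzero remainder: (112200/1369)y^2 + (897600/1369)y + 13127400/1369. Dividing through by 112200/1369 gives the monic gcd y^2 + 8y + 117.

y^2 + 8y + 117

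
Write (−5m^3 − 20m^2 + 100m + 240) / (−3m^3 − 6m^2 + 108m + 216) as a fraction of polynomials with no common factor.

(5m − 20)/(3m − 18)

By polynomial division,
  −5m^3 − 20m^2 + 100m + 240 = (5/3)(−3m^3 − 6m^2 + 108m + 216) + (−10m^2 − 80m − 120)
  −3m^3 − 6m^2 + 108m + 216 = ((3/10)m − 9/5)(−10m^2 − 80m − 120) + (0)
Last nonzero remainder: −10m^2 − 80m − 120. Dividing through by −10 gives the monic gcd m^2 + 8m + 12.
Cancel m^2 + 8m + 12 from numerator and denominator to get the reduced form.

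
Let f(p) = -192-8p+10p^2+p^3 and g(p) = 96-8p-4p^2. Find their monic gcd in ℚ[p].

-24+2p+p^2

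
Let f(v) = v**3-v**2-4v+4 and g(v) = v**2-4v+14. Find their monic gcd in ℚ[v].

Apply the Euclidean algorithm:
  v**3-v**2-4v+4 = (v+3)(v**2-4v+14) + (-6v-38)
  v**2-4v+14 = (-(1/6)v+31/18)(-6v-38) + (715/9)
  -6v-38 = (-(54/715)v-342/715)(715/9) + (0)
The last nonzero remainder is the constant 715/9, so the polynomials are coprime and gcd = 1.

1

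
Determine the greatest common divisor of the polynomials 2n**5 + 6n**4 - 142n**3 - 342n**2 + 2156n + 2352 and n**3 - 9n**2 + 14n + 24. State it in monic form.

n**2 - 3n - 4

Apply the Euclidean algorithm:
  2n**5 + 6n**4 - 142n**3 - 342n**2 + 2156n + 2352 = (2n**2 + 24n + 46)(n**3 - 9n**2 + 14n + 24) + (-312n**2 + 936n + 1248)
  n**3 - 9n**2 + 14n + 24 = (-(1/312)n + 1/52)(-312n**2 + 936n + 1248) + (0)
Last nonzero remainder: -312n**2 + 936n + 1248. Dividing through by -312 gives the monic gcd n**2 - 3n - 4.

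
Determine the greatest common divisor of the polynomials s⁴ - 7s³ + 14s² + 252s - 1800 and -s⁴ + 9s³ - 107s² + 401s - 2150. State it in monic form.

s² - 7s + 50

Repeated division with remainder:
  s⁴ - 7s³ + 14s² + 252s - 1800 = (-1)(-s⁴ + 9s³ - 107s² + 401s - 2150) + (2s³ - 93s² + 653s - 3950)
  -s⁴ + 9s³ - 107s² + 401s - 2150 = (-(1/2)s - 75/4)(2s³ - 93s² + 653s - 3950) + (-(6097/4)s² + (42679/4)s - 152425/2)
  2s³ - 93s² + 653s - 3950 = (-(8/6097)s + 316/6097)(-(6097/4)s² + (42679/4)s - 152425/2) + (0)
Last nonzero remainder: -(6097/4)s² + (42679/4)s - 152425/2. Dividing through by -6097/4 gives the monic gcd s² - 7s + 50.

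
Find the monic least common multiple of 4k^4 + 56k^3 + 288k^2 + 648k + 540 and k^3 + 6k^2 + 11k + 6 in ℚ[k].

Repeated division with remainder:
  4k^4 + 56k^3 + 288k^2 + 648k + 540 = (4k + 32)(k^3 + 6k^2 + 11k + 6) + (52k^2 + 272k + 348)
  k^3 + 6k^2 + 11k + 6 = ((1/52)k + 5/338)(52k^2 + 272k + 348) + ((48/169)k + 144/169)
  52k^2 + 272k + 348 = ((2197/12)k + 4901/12)((48/169)k + 144/169) + (0)
Last nonzero remainder: (48/169)k + 144/169. Dividing through by 48/169 gives the monic gcd k + 3.
Then lcm(f, g) = f·g / gcd(f, g); expanding and making the result monic gives the answer.

k^6 + 17k^5 + 116k^4 + 406k^3 + 765k^2 + 729k + 270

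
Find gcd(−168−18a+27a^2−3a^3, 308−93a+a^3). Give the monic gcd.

28−11a+a^2

Euclidean algorithm in ℚ[a]:
  −3a^3+27a^2−18a−168 = (−3)(a^3−93a+308) + (27a^2−297a+756)
  a^3−93a+308 = ((1/27)a+11/27)(27a^2−297a+756) + (0)
Last nonzero remainder: 27a^2−297a+756. Dividing through by 27 gives the monic gcd a^2−11a+28.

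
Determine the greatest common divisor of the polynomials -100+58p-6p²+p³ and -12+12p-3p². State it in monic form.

-2+p

Apply the Euclidean algorithm:
  p³-6p²+58p-100 = (-(1/3)p+2/3)(-3p²+12p-12) + (46p-92)
  -3p²+12p-12 = (-(3/46)p+3/23)(46p-92) + (0)
Last nonzero remainder: 46p-92. Dividing through by 46 gives the monic gcd p-2.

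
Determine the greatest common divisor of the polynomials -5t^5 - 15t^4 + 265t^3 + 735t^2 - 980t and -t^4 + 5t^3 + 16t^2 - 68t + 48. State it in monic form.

Euclidean algorithm in ℚ[t]:
  -5t^5 - 15t^4 + 265t^3 + 735t^2 - 980t = (5t + 40)(-t^4 + 5t^3 + 16t^2 - 68t + 48) + (-15t^3 + 435t^2 + 1500t - 1920)
  -t^4 + 5t^3 + 16t^2 - 68t + 48 = ((1/15)t + 8/5)(-15t^3 + 435t^2 + 1500t - 1920) + (-780t^2 - 2340t + 3120)
  -15t^3 + 435t^2 + 1500t - 1920 = ((1/52)t - 8/13)(-780t^2 - 2340t + 3120) + (0)
Last nonzero remainder: -780t^2 - 2340t + 3120. Dividing through by -780 gives the monic gcd t^2 + 3t - 4.

t^2 + 3t - 4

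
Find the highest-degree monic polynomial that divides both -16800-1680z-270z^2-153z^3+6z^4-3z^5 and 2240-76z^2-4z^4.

Repeated division with remainder:
  -3z^5+6z^4-153z^3-270z^2-1680z-16800 = ((3/4)z-3/2)(-4z^4-76z^2+2240) + (-96z^3-384z^2-3360z-13440)
  -4z^4-76z^2+2240 = ((1/24)z-1/6)(-96z^3-384z^2-3360z-13440) + (0)
Last nonzero remainder: -96z^3-384z^2-3360z-13440. Dividing through by -96 gives the monic gcd z^3+4z^2+35z+140.

140+35z+4z^2+z^3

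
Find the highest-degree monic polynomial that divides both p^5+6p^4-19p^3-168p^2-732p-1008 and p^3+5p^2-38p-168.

p^2+p-42

Apply the Euclidean algorithm:
  p^5+6p^4-19p^3-168p^2-732p-1008 = (p^2+p+14)(p^3+5p^2-38p-168) + (-32p^2-32p+1344)
  p^3+5p^2-38p-168 = (-(1/32)p-1/8)(-32p^2-32p+1344) + (0)
Last nonzero remainder: -32p^2-32p+1344. Dividing through by -32 gives the monic gcd p^2+p-42.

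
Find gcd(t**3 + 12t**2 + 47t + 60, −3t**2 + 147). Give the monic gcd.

1

Apply the Euclidean algorithm:
  t**3 + 12t**2 + 47t + 60 = (−(1/3)t − 4)(−3t**2 + 147) + (96t + 648)
  −3t**2 + 147 = (−(1/32)t + 27/128)(96t + 648) + (165/16)
  96t + 648 = ((512/55)t + 3456/55)(165/16) + (0)
The last nonzero remainder is the constant 165/16, so the polynomials are coprime and gcd = 1.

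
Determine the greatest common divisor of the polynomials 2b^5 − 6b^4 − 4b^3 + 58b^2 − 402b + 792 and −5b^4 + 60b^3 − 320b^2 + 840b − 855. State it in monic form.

b^2 − 6b + 9

Apply the Euclidean algorithm:
  2b^5 − 6b^4 − 4b^3 + 58b^2 − 402b + 792 = (−(2/5)b − 18/5)(−5b^4 + 60b^3 − 320b^2 + 840b − 855) + (84b^3 − 758b^2 + 2280b − 2286)
  −5b^4 + 60b^3 − 320b^2 + 840b − 855 = (−(5/84)b + 625/3528)(84b^3 − 758b^2 + 2280b − 2286) + (−(88205/1764)b^2 + (88205/294)b − 88205/196)
  84b^3 − 758b^2 + 2280b − 2286 = (−(148176/88205)b + 448056/88205)(−(88205/1764)b^2 + (88205/294)b − 88205/196) + (0)
Last nonzero remainder: −(88205/1764)b^2 + (88205/294)b − 88205/196. Dividing through by −88205/1764 gives the monic gcd b^2 − 6b + 9.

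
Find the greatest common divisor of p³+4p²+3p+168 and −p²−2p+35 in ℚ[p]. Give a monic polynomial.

Apply the Euclidean algorithm:
  p³+4p²+3p+168 = (−p−2)(−p²−2p+35) + (34p+238)
  −p²−2p+35 = (−(1/34)p+5/34)(34p+238) + (0)
Last nonzero remainder: 34p+238. Dividing through by 34 gives the monic gcd p+7.

p+7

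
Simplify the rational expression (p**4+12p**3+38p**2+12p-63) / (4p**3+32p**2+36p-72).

(p**2+10p+21)/(4p+24)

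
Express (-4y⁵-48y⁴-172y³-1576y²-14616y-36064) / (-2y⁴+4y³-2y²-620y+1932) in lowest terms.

By polynomial division,
  -4y⁵-48y⁴-172y³-1576y²-14616y-36064 = (2y+28)(-2y⁴+4y³-2y²-620y+1932) + (-280y³-280y²-1120y-90160)
  -2y⁴+4y³-2y²-620y+1932 = ((1/140)y-3/140)(-280y³-280y²-1120y-90160) + (0)
Last nonzero remainder: -280y³-280y²-1120y-90160. Dividing through by -280 gives the monic gcd y³+y²+4y+322.
Cancel y³+y²+4y+322 from numerator and denominator to get the reduced form.

(2y²+22y+56)/(y-3)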